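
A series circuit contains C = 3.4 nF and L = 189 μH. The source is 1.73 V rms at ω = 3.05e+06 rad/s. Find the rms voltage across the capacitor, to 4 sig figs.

X_L = ωL = 576.5 Ω
X_C = 1/(ωC) = 96.43 Ω
Net reactance X = X_L − X_C = 480.0 Ω
Z = j480.0 Ω
|Z| = √(0² + 480.0²) = 480.0 Ω
I = V/|Z| = 3.604 mA
V_C = I·|Z_C| = 0.003604 × 96.43 = 0.3475 V

0.3475 V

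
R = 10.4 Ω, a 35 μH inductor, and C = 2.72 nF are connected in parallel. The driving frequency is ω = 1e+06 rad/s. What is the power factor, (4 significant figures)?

0.9657

X_L = ωL = 35.00 Ω
X_C = 1/(ωC) = 367.6 Ω
Parallel: admittances add. Y = 1/R + 1/(jωL) + jωC
Y = (0.09615 − j0.02585) S
|Y| = 0.09957 S → |Z| = 1/|Y| = 10.04 Ω, ∠Z = −∠Y = 15.05°
cos φ = cos(15.05°) = 0.9657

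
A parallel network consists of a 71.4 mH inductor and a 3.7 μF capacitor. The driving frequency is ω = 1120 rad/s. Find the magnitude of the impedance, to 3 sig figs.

120 Ω

X_L = ωL = 80.0 Ω
X_C = 1/(ωC) = 241 Ω
Parallel: admittances add. Y = 1/(jωL) + jωC
Y = (0 − j0.00836) S
|Y| = 0.00836 S → |Z| = 1/|Y| = 120 Ω, ∠Z = −∠Y = 90.0°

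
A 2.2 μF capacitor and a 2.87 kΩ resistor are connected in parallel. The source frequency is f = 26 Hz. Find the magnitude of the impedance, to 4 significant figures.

ω = 2πf = 163.4 rad/s
X_C = 1/(ωC) = 2782 Ω
Parallel: admittances add. Y = 1/R + jωC
Y = (0.0003484 + j0.0003594) S
|Y| = 0.0005006 S → |Z| = 1/|Y| = 1998 Ω, ∠Z = −∠Y = -45.89°

1998 Ω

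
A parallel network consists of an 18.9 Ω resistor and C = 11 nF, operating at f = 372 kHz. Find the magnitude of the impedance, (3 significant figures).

ω = 2πf = 2.337e+06 rad/s
X_C = 1/(ωC) = 38.9 Ω
Parallel: admittances add. Y = 1/R + jωC
Y = (0.0529 + j0.0257) S
|Y| = 0.0588 S → |Z| = 1/|Y| = 17.0 Ω, ∠Z = −∠Y = -25.9°

17.0 Ω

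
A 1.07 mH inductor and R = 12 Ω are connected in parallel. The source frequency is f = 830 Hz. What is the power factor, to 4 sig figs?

ω = 2πf = 5215 rad/s
X_L = ωL = 5.580 Ω
Parallel: admittances add. Y = 1/R + 1/(jωL)
Y = (0.08333 − j0.1792) S
|Y| = 0.1976 S → |Z| = 1/|Y| = 5.060 Ω, ∠Z = −∠Y = 65.06°
cos φ = cos(65.06°) = 0.4217

0.4217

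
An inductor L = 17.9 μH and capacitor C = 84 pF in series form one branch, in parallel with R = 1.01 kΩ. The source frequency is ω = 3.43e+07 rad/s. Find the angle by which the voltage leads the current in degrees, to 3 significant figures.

X_L = ωL = 614 Ω
X_C = 1/(ωC) = 347 Ω
Branch 1: Z₁ = R = 1010 Ω
Branch 2 (series LC): Z₂ = j(X_L − X_C) = j267 Ω
Parallel: Z = Z₁Z₂/(Z₁+Z₂), |Z| = 258 Ω, ∠Z = 75.2°

75.2°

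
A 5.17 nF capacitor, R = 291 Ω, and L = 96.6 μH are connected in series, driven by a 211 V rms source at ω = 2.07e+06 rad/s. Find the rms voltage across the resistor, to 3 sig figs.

198 V

X_L = ωL = 200 Ω
X_C = 1/(ωC) = 93.4 Ω
Net reactance X = X_L − X_C = 107 Ω
Z = 291 + j107 Ω
|Z| = √(291² + 107²) = 310 Ω
I = V/|Z| = 681 mA
V_R = I·|Z_R| = 0.681 × 291 = 198 V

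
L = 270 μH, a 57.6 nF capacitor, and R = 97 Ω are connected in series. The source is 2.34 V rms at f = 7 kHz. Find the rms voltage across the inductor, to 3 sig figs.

ω = 2πf = 43980 rad/s
X_L = ωL = 11.9 Ω
X_C = 1/(ωC) = 395 Ω
Net reactance X = X_L − X_C = -383 Ω
Z = 97.0 − j383 Ω
|Z| = √(97.0² + 383²) = 395 Ω
I = V/|Z| = 5.92 mA
V_L = I·|Z_L| = 0.00592 × 11.9 = 0.0704 V

0.0704 V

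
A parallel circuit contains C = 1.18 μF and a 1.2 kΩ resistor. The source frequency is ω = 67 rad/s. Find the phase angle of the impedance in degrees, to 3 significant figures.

X_C = 1/(ωC) = 12600 Ω
Parallel: admittances add. Y = 1/R + jωC
Y = (0.000833 + j7.91e-05) S
|Y| = 0.000837 S → |Z| = 1/|Y| = 1190 Ω, ∠Z = −∠Y = -5.42°

-5.42°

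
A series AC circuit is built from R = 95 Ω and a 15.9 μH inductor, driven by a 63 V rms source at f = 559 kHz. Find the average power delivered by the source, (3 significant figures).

31.0 W

ω = 2πf = 3.512e+06 rad/s
X_L = ωL = 55.8 Ω
Z = 95.0 + j55.8 Ω
|Z| = √(95.0² + 55.8²) = 110 Ω
∠Z = arctan(55.8/95.0) = 30.4°
I = V/|Z| = 572 mA
P = VI cos φ = 63 × 0.572 × cos(30.4°) = 31.0 W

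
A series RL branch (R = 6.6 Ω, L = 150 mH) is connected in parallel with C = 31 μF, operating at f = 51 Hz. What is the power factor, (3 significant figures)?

ω = 2πf = 320.4 rad/s
X_L = ωL = 48.1 Ω
X_C = 1/(ωC) = 101 Ω
Branch 1 (R+jX_L): Z₁ = 6.60 + j48.1 Ω, |Z₁| = 48.5 Ω
Branch 2 (−jX_C): Z₂ = −j101 Ω
Parallel: Z = Z₁Z₂/(Z₁+Z₂), |Z| = 92.1 Ω, ∠Z = 75.0°
cos φ = cos(75.0°) = 0.258

0.258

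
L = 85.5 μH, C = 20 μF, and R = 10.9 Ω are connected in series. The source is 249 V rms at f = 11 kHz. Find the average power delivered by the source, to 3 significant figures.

4.64 kW

ω = 2πf = 69120 rad/s
X_L = ωL = 5.91 Ω
X_C = 1/(ωC) = 0.723 Ω
Net reactance X = X_L − X_C = 5.19 Ω
Z = 10.9 + j5.19 Ω
|Z| = √(10.9² + 5.19²) = 12.1 Ω
∠Z = arctan(5.19/10.9) = 25.4°
I = V/|Z| = 20.6 A
P = VI cos φ = 249 × 20.6 × cos(25.4°) = 4.64 kW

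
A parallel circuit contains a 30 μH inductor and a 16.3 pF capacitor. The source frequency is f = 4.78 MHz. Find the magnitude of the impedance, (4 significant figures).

1612 Ω

ω = 2πf = 3.003e+07 rad/s
X_L = ωL = 901.0 Ω
X_C = 1/(ωC) = 2043 Ω
Parallel: admittances add. Y = 1/(jωL) + jωC
Y = (0 − j0.0006203) S
|Y| = 0.0006203 S → |Z| = 1/|Y| = 1612 Ω, ∠Z = −∠Y = 90.00°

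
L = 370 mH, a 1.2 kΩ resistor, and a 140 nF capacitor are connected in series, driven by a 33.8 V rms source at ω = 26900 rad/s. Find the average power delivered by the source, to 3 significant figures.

X_L = ωL = 9950 Ω
X_C = 1/(ωC) = 266 Ω
Net reactance X = X_L − X_C = 9690 Ω
Z = 1200 + j9690 Ω
|Z| = √(1200² + 9690²) = 9760 Ω
∠Z = arctan(9690/1200) = 82.9°
I = V/|Z| = 3.46 mA
P = VI cos φ = 33.8 × 0.00346 × cos(82.9°) = 14.4 mW

14.4 mW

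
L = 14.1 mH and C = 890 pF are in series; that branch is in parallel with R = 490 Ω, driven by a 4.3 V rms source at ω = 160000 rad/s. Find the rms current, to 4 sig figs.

8.822 mA

X_L = ωL = 2256 Ω
X_C = 1/(ωC) = 7022 Ω
Branch 1: Z₁ = R = 490.0 Ω
Branch 2 (series LC): Z₂ = j(X_L − X_C) = −j4766 Ω
Parallel: Z = Z₁Z₂/(Z₁+Z₂), |Z| = 487.4 Ω, ∠Z = -5.869°
I = V/|Z| = 4.3/487.4 = 8.822 mA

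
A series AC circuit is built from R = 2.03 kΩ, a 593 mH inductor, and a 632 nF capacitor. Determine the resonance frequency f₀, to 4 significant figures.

ω₀ = 1/√(LC) = 1/√(0.593 × 6.32e-07) = 1633 rad/s
f₀ = ω₀/(2π) = 260.0 Hz

260.0 Hz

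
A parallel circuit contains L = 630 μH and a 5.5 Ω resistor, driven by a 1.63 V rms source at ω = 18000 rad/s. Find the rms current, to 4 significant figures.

X_L = ωL = 11.34 Ω
Parallel: admittances add. Y = 1/R + 1/(jωL)
Y = (0.1818 − j0.08818) S
|Y| = 0.2021 S → |Z| = 1/|Y| = 4.949 Ω, ∠Z = −∠Y = 25.87°
I = V/|Z| = 1.63/4.949 = 329.4 mA

329.4 mA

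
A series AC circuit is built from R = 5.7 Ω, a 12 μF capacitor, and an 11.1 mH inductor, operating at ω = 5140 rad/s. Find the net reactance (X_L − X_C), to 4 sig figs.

40.84 Ω

X_L = ωL = 57.05 Ω
X_C = 1/(ωC) = 16.21 Ω
X = 57.05 − 16.21 = 40.84 Ω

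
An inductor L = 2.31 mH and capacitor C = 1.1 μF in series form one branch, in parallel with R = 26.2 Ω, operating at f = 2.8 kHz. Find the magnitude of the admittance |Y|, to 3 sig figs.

ω = 2πf = 17590 rad/s
X_L = ωL = 40.6 Ω
X_C = 1/(ωC) = 51.7 Ω
Branch 1: Z₁ = R = 26.2 Ω
Branch 2 (series LC): Z₂ = j(X_L − X_C) = −j11.0 Ω
Parallel: Z = Z₁Z₂/(Z₁+Z₂), |Z| = 10.2 Ω, ∠Z = -67.2°
|Y| = 1/|Z| = 98.3 mS

98.3 mS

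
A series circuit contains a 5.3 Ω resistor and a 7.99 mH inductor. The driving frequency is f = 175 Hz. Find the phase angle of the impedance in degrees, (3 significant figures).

58.9°

ω = 2πf = 1100 rad/s
X_L = ωL = 8.79 Ω
Z = 5.30 + j8.79 Ω
|Z| = √(5.30² + 8.79²) = 10.3 Ω
∠Z = arctan(8.79/5.30) = 58.9°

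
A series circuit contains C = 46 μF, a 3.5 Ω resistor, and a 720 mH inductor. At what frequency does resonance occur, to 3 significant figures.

ω₀ = 1/√(LC) = 1/√(0.72 × 4.6e-05) = 173.8 rad/s
f₀ = ω₀/(2π) = 27.7 Hz

27.7 Hz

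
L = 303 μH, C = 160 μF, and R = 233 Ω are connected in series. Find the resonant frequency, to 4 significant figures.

ω₀ = 1/√(LC) = 1/√(0.000303 × 0.00016) = 4542 rad/s
f₀ = ω₀/(2π) = 722.8 Hz

722.8 Hz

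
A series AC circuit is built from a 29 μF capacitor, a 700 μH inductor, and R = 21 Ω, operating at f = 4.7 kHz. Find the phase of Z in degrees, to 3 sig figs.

ω = 2πf = 29530 rad/s
X_L = ωL = 20.7 Ω
X_C = 1/(ωC) = 1.17 Ω
Net reactance X = X_L − X_C = 19.5 Ω
Z = 21.0 + j19.5 Ω
|Z| = √(21.0² + 19.5²) = 28.7 Ω
∠Z = arctan(19.5/21.0) = 42.9°

42.9°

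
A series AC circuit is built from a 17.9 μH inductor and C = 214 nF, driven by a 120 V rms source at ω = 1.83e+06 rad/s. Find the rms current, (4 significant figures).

X_L = ωL = 32.76 Ω
X_C = 1/(ωC) = 2.553 Ω
Net reactance X = X_L − X_C = 30.20 Ω
Z = j30.20 Ω
|Z| = √(0² + 30.20²) = 30.20 Ω
I = V/|Z| = 120/30.20 = 3.973 A

3.973 A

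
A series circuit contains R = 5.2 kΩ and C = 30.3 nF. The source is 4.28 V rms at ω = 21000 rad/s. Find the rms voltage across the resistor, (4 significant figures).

X_C = 1/(ωC) = 1572 Ω
Z = 5200 − j1572 Ω
|Z| = √(5200² + 1572²) = 5432 Ω
I = V/|Z| = 787.9 μA
V_R = I·|Z_R| = 0.0007879 × 5200 = 4.097 V

4.097 V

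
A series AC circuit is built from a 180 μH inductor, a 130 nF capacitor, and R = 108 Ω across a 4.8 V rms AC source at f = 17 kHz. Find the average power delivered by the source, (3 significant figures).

ω = 2πf = 106800 rad/s
X_L = ωL = 19.2 Ω
X_C = 1/(ωC) = 72.0 Ω
Net reactance X = X_L − X_C = -52.8 Ω
Z = 108 − j52.8 Ω
|Z| = √(108² + 52.8²) = 120 Ω
∠Z = arctan(-52.8/108) = -26.0°
I = V/|Z| = 39.9 mA
P = VI cos φ = 4.8 × 0.0399 × cos(-26.0°) = 172 mW

172 mW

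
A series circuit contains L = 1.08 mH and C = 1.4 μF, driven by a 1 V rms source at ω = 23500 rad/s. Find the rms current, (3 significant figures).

199 mA

X_L = ωL = 25.4 Ω
X_C = 1/(ωC) = 30.4 Ω
Net reactance X = X_L − X_C = -5.02 Ω
Z = − j5.02 Ω
|Z| = √(0² + 5.02²) = 5.02 Ω
I = V/|Z| = 1/5.02 = 199 mA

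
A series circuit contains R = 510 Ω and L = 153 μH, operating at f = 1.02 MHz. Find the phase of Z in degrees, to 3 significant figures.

ω = 2πf = 6.409e+06 rad/s
X_L = ωL = 981 Ω
Z = 510 + j981 Ω
|Z| = √(510² + 981²) = 1110 Ω
∠Z = arctan(981/510) = 62.5°

62.5°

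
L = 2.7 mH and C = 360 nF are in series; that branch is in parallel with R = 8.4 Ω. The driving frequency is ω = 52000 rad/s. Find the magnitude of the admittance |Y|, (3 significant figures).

X_L = ωL = 140 Ω
X_C = 1/(ωC) = 53.4 Ω
Branch 1: Z₁ = R = 8.40 Ω
Branch 2 (series LC): Z₂ = j(X_L − X_C) = j87.0 Ω
Parallel: Z = Z₁Z₂/(Z₁+Z₂), |Z| = 8.36 Ω, ∠Z = 5.52°
|Y| = 1/|Z| = 120 mS

120 mS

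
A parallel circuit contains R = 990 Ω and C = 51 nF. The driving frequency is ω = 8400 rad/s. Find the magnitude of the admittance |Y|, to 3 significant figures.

1.10 mS

X_C = 1/(ωC) = 2330 Ω
Parallel: admittances add. Y = 1/R + jωC
Y = (0.00101 + j0.000428) S
|Y| = 0.00110 S → |Z| = 1/|Y| = 911 Ω, ∠Z = −∠Y = -23.0°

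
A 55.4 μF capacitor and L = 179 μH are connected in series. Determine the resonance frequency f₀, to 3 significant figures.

ω₀ = 1/√(LC) = 1/√(0.000179 × 5.54e-05) = 10040 rad/s
f₀ = ω₀/(2π) = 1.60 kHz

1.60 kHz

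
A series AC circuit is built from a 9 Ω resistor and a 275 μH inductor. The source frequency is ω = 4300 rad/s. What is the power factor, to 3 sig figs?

X_L = ωL = 1.18 Ω
Z = 9.00 + j1.18 Ω
|Z| = √(9.00² + 1.18²) = 9.08 Ω
∠Z = arctan(1.18/9.00) = 7.49°
cos φ = cos(7.49°) = 0.991

0.991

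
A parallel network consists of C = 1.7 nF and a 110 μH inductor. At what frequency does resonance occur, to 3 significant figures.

ω₀ = 1/√(LC) = 1/√(0.00011 × 1.7e-09) = 2.312e+06 rad/s
f₀ = ω₀/(2π) = 368 kHz

368 kHz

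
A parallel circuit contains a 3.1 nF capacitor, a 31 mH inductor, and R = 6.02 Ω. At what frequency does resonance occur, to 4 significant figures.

ω₀ = 1/√(LC) = 1/√(0.031 × 3.1e-09) = 102000 rad/s
f₀ = ω₀/(2π) = 16.24 kHz

16.24 kHz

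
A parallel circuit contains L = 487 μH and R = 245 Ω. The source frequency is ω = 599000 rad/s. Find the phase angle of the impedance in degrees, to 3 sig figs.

X_L = ωL = 292 Ω
Parallel: admittances add. Y = 1/R + 1/(jωL)
Y = (0.00408 − j0.00343) S
|Y| = 0.00533 S → |Z| = 1/|Y| = 188 Ω, ∠Z = −∠Y = 40.0°

40.0°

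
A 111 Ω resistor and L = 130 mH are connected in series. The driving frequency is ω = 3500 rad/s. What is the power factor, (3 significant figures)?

X_L = ωL = 455 Ω
Z = 111 + j455 Ω
|Z| = √(111² + 455²) = 468 Ω
∠Z = arctan(455/111) = 76.3°
cos φ = cos(76.3°) = 0.237

0.237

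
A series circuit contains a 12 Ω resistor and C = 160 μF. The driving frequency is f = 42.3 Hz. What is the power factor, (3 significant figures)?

ω = 2πf = 265.8 rad/s
X_C = 1/(ωC) = 23.5 Ω
Z = 12.0 − j23.5 Ω
|Z| = √(12.0² + 23.5²) = 26.4 Ω
∠Z = arctan(-23.5/12.0) = -63.0°
cos φ = cos(-63.0°) = 0.455

0.455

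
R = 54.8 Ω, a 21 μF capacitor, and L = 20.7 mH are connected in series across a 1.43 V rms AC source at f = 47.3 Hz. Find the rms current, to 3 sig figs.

8.74 mA

ω = 2πf = 297.2 rad/s
X_L = ωL = 6.15 Ω
X_C = 1/(ωC) = 160 Ω
Net reactance X = X_L − X_C = -154 Ω
Z = 54.8 − j154 Ω
|Z| = √(54.8² + 154²) = 164 Ω
I = V/|Z| = 1.43/164 = 8.74 mA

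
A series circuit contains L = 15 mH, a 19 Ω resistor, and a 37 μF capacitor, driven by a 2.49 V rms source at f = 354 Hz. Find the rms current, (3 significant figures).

87.4 mA

ω = 2πf = 2224 rad/s
X_L = ωL = 33.4 Ω
X_C = 1/(ωC) = 12.2 Ω
Net reactance X = X_L − X_C = 21.2 Ω
Z = 19.0 + j21.2 Ω
|Z| = √(19.0² + 21.2²) = 28.5 Ω
I = V/|Z| = 2.49/28.5 = 87.4 mA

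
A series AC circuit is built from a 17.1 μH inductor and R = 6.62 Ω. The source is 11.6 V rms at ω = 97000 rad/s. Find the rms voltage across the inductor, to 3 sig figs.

X_L = ωL = 1.66 Ω
Z = 6.62 + j1.66 Ω
|Z| = √(6.62² + 1.66²) = 6.82 Ω
I = V/|Z| = 1.70 A
V_L = I·|Z_L| = 1.70 × 1.66 = 2.82 V

2.82 V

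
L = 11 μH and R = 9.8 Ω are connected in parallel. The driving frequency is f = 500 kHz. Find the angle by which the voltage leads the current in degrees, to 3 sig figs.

ω = 2πf = 3.142e+06 rad/s
X_L = ωL = 34.6 Ω
Parallel: admittances add. Y = 1/R + 1/(jωL)
Y = (0.102 − j0.0289) S
|Y| = 0.106 S → |Z| = 1/|Y| = 9.43 Ω, ∠Z = −∠Y = 15.8°

15.8°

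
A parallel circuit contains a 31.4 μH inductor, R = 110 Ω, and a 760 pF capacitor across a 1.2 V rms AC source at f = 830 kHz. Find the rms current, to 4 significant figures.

ω = 2πf = 5.215e+06 rad/s
X_L = ωL = 163.8 Ω
X_C = 1/(ωC) = 252.3 Ω
Parallel: admittances add. Y = 1/R + 1/(jωL) + jωC
Y = (0.009091 − j0.002143) S
|Y| = 0.009340 S → |Z| = 1/|Y| = 107.1 Ω, ∠Z = −∠Y = 13.27°
I = V/|Z| = 1.2/107.1 = 11.21 mA

11.21 mA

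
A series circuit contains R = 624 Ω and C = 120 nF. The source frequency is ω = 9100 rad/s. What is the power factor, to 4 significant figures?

X_C = 1/(ωC) = 915.8 Ω
Z = 624.0 − j915.8 Ω
|Z| = √(624.0² + 915.8²) = 1108 Ω
∠Z = arctan(-915.8/624.0) = -55.73°
cos φ = cos(-55.73°) = 0.5631

0.5631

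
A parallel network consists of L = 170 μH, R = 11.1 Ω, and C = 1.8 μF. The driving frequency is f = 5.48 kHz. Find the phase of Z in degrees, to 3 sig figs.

50.4°

ω = 2πf = 34430 rad/s
X_L = ωL = 5.85 Ω
X_C = 1/(ωC) = 16.1 Ω
Parallel: admittances add. Y = 1/R + 1/(jωL) + jωC
Y = (0.0901 − j0.109) S
|Y| = 0.141 S → |Z| = 1/|Y| = 7.08 Ω, ∠Z = −∠Y = 50.4°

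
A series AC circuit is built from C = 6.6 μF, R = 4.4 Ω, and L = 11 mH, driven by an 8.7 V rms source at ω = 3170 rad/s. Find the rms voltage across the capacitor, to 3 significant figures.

30.5 V

X_L = ωL = 34.9 Ω
X_C = 1/(ωC) = 47.8 Ω
Net reactance X = X_L − X_C = -12.9 Ω
Z = 4.40 − j12.9 Ω
|Z| = √(4.40² + 12.9²) = 13.7 Ω
I = V/|Z| = 637 mA
V_C = I·|Z_C| = 0.637 × 47.8 = 30.5 V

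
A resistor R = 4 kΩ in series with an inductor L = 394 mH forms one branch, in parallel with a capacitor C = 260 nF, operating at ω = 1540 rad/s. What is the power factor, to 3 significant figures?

X_L = ωL = 607 Ω
X_C = 1/(ωC) = 2500 Ω
Branch 1 (R+jX_L): Z₁ = 4000 + j607 Ω, |Z₁| = 4050 Ω
Branch 2 (−jX_C): Z₂ = −j2500 Ω
Parallel: Z = Z₁Z₂/(Z₁+Z₂), |Z| = 2280 Ω, ∠Z = -56.1°
cos φ = cos(-56.1°) = 0.558

0.558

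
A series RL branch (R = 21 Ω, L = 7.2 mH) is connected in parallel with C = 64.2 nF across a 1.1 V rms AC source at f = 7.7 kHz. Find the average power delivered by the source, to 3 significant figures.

ω = 2πf = 48380 rad/s
X_L = ωL = 348 Ω
X_C = 1/(ωC) = 322 Ω
Branch 1 (R+jX_L): Z₁ = 21.0 + j348 Ω, |Z₁| = 349 Ω
Branch 2 (−jX_C): Z₂ = −j322 Ω
Parallel: Z = Z₁Z₂/(Z₁+Z₂), |Z| = 3330 Ω, ∠Z = -54.9°
I = V/|Z| = 330 μA
P = VI cos φ = 1.1 × 0.000330 × cos(-54.9°) = 209 μW

209 μW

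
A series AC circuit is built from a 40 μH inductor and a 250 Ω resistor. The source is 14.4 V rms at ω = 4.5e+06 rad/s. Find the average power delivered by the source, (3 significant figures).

X_L = ωL = 180 Ω
Z = 250 + j180 Ω
|Z| = √(250² + 180²) = 308 Ω
∠Z = arctan(180/250) = 35.8°
I = V/|Z| = 46.7 mA
P = VI cos φ = 14.4 × 0.0467 × cos(35.8°) = 546 mW

546 mW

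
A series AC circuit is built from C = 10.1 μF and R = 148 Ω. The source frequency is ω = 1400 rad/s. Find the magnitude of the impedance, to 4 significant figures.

X_C = 1/(ωC) = 70.72 Ω
Z = 148.0 − j70.72 Ω
|Z| = √(148.0² + 70.72²) = 164.0 Ω

164.0 Ω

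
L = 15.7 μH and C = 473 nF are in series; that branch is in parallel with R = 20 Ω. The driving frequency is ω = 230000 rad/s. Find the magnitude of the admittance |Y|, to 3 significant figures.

X_L = ωL = 3.61 Ω
X_C = 1/(ωC) = 9.19 Ω
Branch 1: Z₁ = R = 20.0 Ω
Branch 2 (series LC): Z₂ = j(X_L − X_C) = −j5.58 Ω
Parallel: Z = Z₁Z₂/(Z₁+Z₂), |Z| = 5.38 Ω, ∠Z = -74.4°
|Y| = 1/|Z| = 186 mS

186 mS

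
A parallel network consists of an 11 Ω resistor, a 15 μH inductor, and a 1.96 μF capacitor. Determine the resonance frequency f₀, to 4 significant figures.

ω₀ = 1/√(LC) = 1/√(1.5e-05 × 1.96e-06) = 184400 rad/s
f₀ = ω₀/(2π) = 29.35 kHz

29.35 kHz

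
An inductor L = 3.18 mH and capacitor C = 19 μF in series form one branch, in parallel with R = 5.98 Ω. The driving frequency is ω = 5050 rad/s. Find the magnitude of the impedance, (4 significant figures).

X_L = ωL = 16.06 Ω
X_C = 1/(ωC) = 10.42 Ω
Branch 1: Z₁ = R = 5.980 Ω
Branch 2 (series LC): Z₂ = j(X_L − X_C) = j5.637 Ω
Parallel: Z = Z₁Z₂/(Z₁+Z₂), |Z| = 4.102 Ω, ∠Z = 46.69°

4.102 Ω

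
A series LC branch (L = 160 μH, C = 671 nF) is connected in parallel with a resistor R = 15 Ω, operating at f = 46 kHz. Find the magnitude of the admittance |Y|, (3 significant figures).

ω = 2πf = 289000 rad/s
X_L = ωL = 46.2 Ω
X_C = 1/(ωC) = 5.16 Ω
Branch 1: Z₁ = R = 15.0 Ω
Branch 2 (series LC): Z₂ = j(X_L − X_C) = j41.1 Ω
Parallel: Z = Z₁Z₂/(Z₁+Z₂), |Z| = 14.1 Ω, ∠Z = 20.1°
|Y| = 1/|Z| = 71.0 mS

71.0 mS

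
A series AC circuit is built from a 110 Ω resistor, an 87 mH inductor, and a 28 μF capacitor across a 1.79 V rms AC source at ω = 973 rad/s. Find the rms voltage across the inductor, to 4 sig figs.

X_L = ωL = 84.65 Ω
X_C = 1/(ωC) = 36.71 Ω
Net reactance X = X_L − X_C = 47.95 Ω
Z = 110.0 + j47.95 Ω
|Z| = √(110.0² + 47.95²) = 120.0 Ω
I = V/|Z| = 14.92 mA
V_L = I·|Z_L| = 0.01492 × 84.65 = 1.263 V

1.263 V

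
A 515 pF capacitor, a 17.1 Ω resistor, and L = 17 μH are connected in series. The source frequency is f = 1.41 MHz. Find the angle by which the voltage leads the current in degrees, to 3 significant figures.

-76.0°

ω = 2πf = 8.859e+06 rad/s
X_L = ωL = 151 Ω
X_C = 1/(ωC) = 219 Ω
Net reactance X = X_L − X_C = -68.6 Ω
Z = 17.1 − j68.6 Ω
|Z| = √(17.1² + 68.6²) = 70.7 Ω
∠Z = arctan(-68.6/17.1) = -76.0°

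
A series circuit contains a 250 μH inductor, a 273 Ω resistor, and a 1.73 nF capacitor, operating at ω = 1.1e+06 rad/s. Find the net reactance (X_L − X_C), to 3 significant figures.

-250 Ω

X_L = ωL = 275 Ω
X_C = 1/(ωC) = 525 Ω
X = 275 − 525 = -250 Ω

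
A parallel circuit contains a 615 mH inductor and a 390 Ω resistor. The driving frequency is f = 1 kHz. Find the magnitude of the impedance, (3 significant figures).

ω = 2πf = 6283 rad/s
X_L = ωL = 3860 Ω
Parallel: admittances add. Y = 1/R + 1/(jωL)
Y = (0.00256 − j0.000259) S
|Y| = 0.00258 S → |Z| = 1/|Y| = 388 Ω, ∠Z = −∠Y = 5.76°

388 Ω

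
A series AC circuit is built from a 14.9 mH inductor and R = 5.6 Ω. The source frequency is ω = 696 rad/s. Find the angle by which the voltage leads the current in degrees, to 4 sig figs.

X_L = ωL = 10.37 Ω
Z = 5.600 + j10.37 Ω
|Z| = √(5.600² + 10.37²) = 11.79 Ω
∠Z = arctan(10.37/5.600) = 61.63°

61.63°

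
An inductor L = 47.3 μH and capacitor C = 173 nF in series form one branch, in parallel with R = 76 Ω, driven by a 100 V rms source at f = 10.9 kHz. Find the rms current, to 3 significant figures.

ω = 2πf = 68490 rad/s
X_L = ωL = 3.24 Ω
X_C = 1/(ωC) = 84.4 Ω
Branch 1: Z₁ = R = 76.0 Ω
Branch 2 (series LC): Z₂ = j(X_L − X_C) = −j81.2 Ω
Parallel: Z = Z₁Z₂/(Z₁+Z₂), |Z| = 55.5 Ω, ∠Z = -43.1°
I = V/|Z| = 100/55.5 = 1.80 A

1.80 A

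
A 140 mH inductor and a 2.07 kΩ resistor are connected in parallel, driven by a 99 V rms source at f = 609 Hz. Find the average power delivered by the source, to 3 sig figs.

ω = 2πf = 3826 rad/s
X_L = ωL = 536 Ω
Parallel: admittances add. Y = 1/R + 1/(jωL)
Y = (0.000483 − j0.00187) S
|Y| = 0.00193 S → |Z| = 1/|Y| = 519 Ω, ∠Z = −∠Y = 75.5°
I = V/|Z| = 191 mA
P = VI cos φ = 99 × 0.191 × cos(75.5°) = 4.73 W

4.73 W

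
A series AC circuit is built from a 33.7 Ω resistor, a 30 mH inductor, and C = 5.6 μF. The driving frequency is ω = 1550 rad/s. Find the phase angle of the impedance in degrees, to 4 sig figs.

X_L = ωL = 46.50 Ω
X_C = 1/(ωC) = 115.2 Ω
Net reactance X = X_L − X_C = -68.71 Ω
Z = 33.70 − j68.71 Ω
|Z| = √(33.70² + 68.71²) = 76.53 Ω
∠Z = arctan(-68.71/33.70) = -63.87°

-63.87°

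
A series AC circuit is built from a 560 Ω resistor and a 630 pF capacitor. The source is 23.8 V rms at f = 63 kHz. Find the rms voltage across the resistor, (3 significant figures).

ω = 2πf = 395800 rad/s
X_C = 1/(ωC) = 4010 Ω
Z = 560 − j4010 Ω
|Z| = √(560² + 4010²) = 4050 Ω
I = V/|Z| = 5.88 mA
V_R = I·|Z_R| = 0.00588 × 560 = 3.29 V

3.29 V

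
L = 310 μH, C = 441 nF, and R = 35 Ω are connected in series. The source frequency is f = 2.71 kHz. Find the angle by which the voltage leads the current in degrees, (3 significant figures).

ω = 2πf = 17030 rad/s
X_L = ωL = 5.28 Ω
X_C = 1/(ωC) = 133 Ω
Net reactance X = X_L − X_C = -128 Ω
Z = 35.0 − j128 Ω
|Z| = √(35.0² + 128²) = 133 Ω
∠Z = arctan(-128/35.0) = -74.7°

-74.7°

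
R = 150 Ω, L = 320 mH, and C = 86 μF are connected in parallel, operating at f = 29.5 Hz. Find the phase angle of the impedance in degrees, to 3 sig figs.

ω = 2πf = 185.4 rad/s
X_L = ωL = 59.3 Ω
X_C = 1/(ωC) = 62.7 Ω
Parallel: admittances add. Y = 1/R + 1/(jωL) + jωC
Y = (0.00667 − j0.000919) S
|Y| = 0.00673 S → |Z| = 1/|Y| = 149 Ω, ∠Z = −∠Y = 7.85°

7.85°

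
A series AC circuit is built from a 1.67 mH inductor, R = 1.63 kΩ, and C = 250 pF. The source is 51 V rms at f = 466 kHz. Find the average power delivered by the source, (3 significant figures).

281 mW

ω = 2πf = 2.928e+06 rad/s
X_L = ωL = 4890 Ω
X_C = 1/(ωC) = 1370 Ω
Net reactance X = X_L − X_C = 3520 Ω
Z = 1630 + j3520 Ω
|Z| = √(1630² + 3520²) = 3880 Ω
∠Z = arctan(3520/1630) = 65.2°
I = V/|Z| = 13.1 mA
P = VI cos φ = 51 × 0.0131 × cos(65.2°) = 281 mW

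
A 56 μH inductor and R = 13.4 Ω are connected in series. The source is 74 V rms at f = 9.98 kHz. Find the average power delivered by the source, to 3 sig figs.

382 W

ω = 2πf = 62710 rad/s
X_L = ωL = 3.51 Ω
Z = 13.4 + j3.51 Ω
|Z| = √(13.4² + 3.51²) = 13.9 Ω
∠Z = arctan(3.51/13.4) = 14.7°
I = V/|Z| = 5.34 A
P = VI cos φ = 74 × 5.34 × cos(14.7°) = 382 W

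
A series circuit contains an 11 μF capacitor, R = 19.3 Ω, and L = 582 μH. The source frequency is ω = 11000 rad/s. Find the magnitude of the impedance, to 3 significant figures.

X_L = ωL = 6.40 Ω
X_C = 1/(ωC) = 8.26 Ω
Net reactance X = X_L − X_C = -1.86 Ω
Z = 19.3 − j1.86 Ω
|Z| = √(19.3² + 1.86²) = 19.4 Ω

19.4 Ω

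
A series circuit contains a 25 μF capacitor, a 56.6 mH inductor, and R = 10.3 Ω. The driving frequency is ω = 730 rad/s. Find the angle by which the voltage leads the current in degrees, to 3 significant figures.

-52.6°

X_L = ωL = 41.3 Ω
X_C = 1/(ωC) = 54.8 Ω
Net reactance X = X_L − X_C = -13.5 Ω
Z = 10.3 − j13.5 Ω
|Z| = √(10.3² + 13.5²) = 17.0 Ω
∠Z = arctan(-13.5/10.3) = -52.6°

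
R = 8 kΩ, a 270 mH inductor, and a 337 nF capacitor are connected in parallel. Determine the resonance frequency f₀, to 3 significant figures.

ω₀ = 1/√(LC) = 1/√(0.27 × 3.37e-07) = 3315 rad/s
f₀ = ω₀/(2π) = 528 Hz

528 Hz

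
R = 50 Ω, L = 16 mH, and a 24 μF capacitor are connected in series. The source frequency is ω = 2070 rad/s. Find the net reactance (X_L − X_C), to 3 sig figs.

13.0 Ω

X_L = ωL = 33.1 Ω
X_C = 1/(ωC) = 20.1 Ω
X = 33.1 − 20.1 = 13.0 Ω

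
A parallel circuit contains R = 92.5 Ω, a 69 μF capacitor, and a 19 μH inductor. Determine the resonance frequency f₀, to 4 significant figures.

ω₀ = 1/√(LC) = 1/√(1.9e-05 × 6.9e-05) = 27620 rad/s
f₀ = ω₀/(2π) = 4.396 kHz

4.396 kHz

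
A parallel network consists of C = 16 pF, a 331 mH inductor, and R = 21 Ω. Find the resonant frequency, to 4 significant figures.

69.16 kHz

ω₀ = 1/√(LC) = 1/√(0.331 × 1.6e-11) = 434500 rad/s
f₀ = ω₀/(2π) = 69.16 kHz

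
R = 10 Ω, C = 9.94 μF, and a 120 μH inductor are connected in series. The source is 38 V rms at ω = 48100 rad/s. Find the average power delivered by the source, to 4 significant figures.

127.2 W

X_L = ωL = 5.772 Ω
X_C = 1/(ωC) = 2.092 Ω
Net reactance X = X_L − X_C = 3.680 Ω
Z = 10.00 + j3.680 Ω
|Z| = √(10.00² + 3.680²) = 10.66 Ω
∠Z = arctan(3.680/10.00) = 20.21°
I = V/|Z| = 3.566 A
P = VI cos φ = 38 × 3.566 × cos(20.21°) = 127.2 W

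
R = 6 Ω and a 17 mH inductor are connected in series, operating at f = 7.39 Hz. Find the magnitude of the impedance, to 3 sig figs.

6.05 Ω

ω = 2πf = 46.43 rad/s
X_L = ωL = 0.789 Ω
Z = 6.00 + j0.789 Ω
|Z| = √(6.00² + 0.789²) = 6.05 Ω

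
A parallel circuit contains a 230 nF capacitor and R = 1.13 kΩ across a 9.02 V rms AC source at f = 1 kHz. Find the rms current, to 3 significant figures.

ω = 2πf = 6283 rad/s
X_C = 1/(ωC) = 692 Ω
Parallel: admittances add. Y = 1/R + jωC
Y = (0.000885 + j0.00145) S
|Y| = 0.00169 S → |Z| = 1/|Y| = 590 Ω, ∠Z = −∠Y = -58.5°
I = V/|Z| = 9.02/590 = 15.3 mA

15.3 mA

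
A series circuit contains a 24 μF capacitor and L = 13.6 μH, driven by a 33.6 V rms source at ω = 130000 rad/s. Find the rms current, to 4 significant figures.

X_L = ωL = 1.768 Ω
X_C = 1/(ωC) = 0.3205 Ω
Net reactance X = X_L − X_C = 1.447 Ω
Z = j1.447 Ω
|Z| = √(0² + 1.447²) = 1.447 Ω
I = V/|Z| = 33.6/1.447 = 23.21 A

23.21 A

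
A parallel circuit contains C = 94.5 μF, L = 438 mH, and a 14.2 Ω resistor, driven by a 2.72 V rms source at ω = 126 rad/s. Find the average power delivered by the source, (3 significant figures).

X_L = ωL = 55.2 Ω
X_C = 1/(ωC) = 84.0 Ω
Parallel: admittances add. Y = 1/R + 1/(jωL) + jωC
Y = (0.0704 − j0.00621) S
|Y| = 0.0707 S → |Z| = 1/|Y| = 14.1 Ω, ∠Z = −∠Y = 5.04°
I = V/|Z| = 192 mA
P = VI cos φ = 2.72 × 0.192 × cos(5.04°) = 521 mW

521 mW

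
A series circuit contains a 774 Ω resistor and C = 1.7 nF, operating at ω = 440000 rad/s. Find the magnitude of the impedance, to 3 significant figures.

X_C = 1/(ωC) = 1340 Ω
Z = 774 − j1340 Ω
|Z| = √(774² + 1340²) = 1540 Ω

1540 Ω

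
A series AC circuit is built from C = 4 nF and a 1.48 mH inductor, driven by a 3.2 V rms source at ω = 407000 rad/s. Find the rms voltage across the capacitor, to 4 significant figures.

165.3 V

X_L = ωL = 602.4 Ω
X_C = 1/(ωC) = 614.3 Ω
Net reactance X = X_L − X_C = -11.89 Ω
Z = − j11.89 Ω
|Z| = √(0² + 11.89²) = 11.89 Ω
I = V/|Z| = 269.1 mA
V_C = I·|Z_C| = 0.2691 × 614.3 = 165.3 V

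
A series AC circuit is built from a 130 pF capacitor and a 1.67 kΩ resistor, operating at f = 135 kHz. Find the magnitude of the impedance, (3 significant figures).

ω = 2πf = 848200 rad/s
X_C = 1/(ωC) = 9070 Ω
Z = 1670 − j9070 Ω
|Z| = √(1670² + 9070²) = 9220 Ω

9220 Ω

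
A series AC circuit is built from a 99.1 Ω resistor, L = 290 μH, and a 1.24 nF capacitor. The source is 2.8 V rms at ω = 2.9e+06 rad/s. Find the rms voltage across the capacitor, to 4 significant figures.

1.362 V

X_L = ωL = 841.0 Ω
X_C = 1/(ωC) = 278.1 Ω
Net reactance X = X_L − X_C = 562.9 Ω
Z = 99.10 + j562.9 Ω
|Z| = √(99.10² + 562.9²) = 571.6 Ω
I = V/|Z| = 4.899 mA
V_C = I·|Z_C| = 0.004899 × 278.1 = 1.362 V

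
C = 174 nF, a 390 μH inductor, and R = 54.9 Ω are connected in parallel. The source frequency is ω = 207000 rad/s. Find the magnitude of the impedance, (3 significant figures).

33.5 Ω

X_L = ωL = 80.7 Ω
X_C = 1/(ωC) = 27.8 Ω
Parallel: admittances add. Y = 1/R + 1/(jωL) + jωC
Y = (0.0182 + j0.0236) S
|Y| = 0.0298 S → |Z| = 1/|Y| = 33.5 Ω, ∠Z = −∠Y = -52.4°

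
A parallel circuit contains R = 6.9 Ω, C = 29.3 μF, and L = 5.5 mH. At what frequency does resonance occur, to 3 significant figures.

396 Hz

ω₀ = 1/√(LC) = 1/√(0.0055 × 2.93e-05) = 2491 rad/s
f₀ = ω₀/(2π) = 396 Hz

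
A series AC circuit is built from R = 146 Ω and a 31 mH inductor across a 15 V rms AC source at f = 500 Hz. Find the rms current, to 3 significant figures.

ω = 2πf = 3142 rad/s
X_L = ωL = 97.4 Ω
Z = 146 + j97.4 Ω
|Z| = √(146² + 97.4²) = 176 Ω
I = V/|Z| = 15/176 = 85.5 mA

85.5 mA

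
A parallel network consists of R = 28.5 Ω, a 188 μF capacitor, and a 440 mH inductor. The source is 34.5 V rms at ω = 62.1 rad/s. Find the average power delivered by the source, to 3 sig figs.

41.8 W

X_L = ωL = 27.3 Ω
X_C = 1/(ωC) = 85.7 Ω
Parallel: admittances add. Y = 1/R + 1/(jωL) + jωC
Y = (0.0351 − j0.0249) S
|Y| = 0.0430 S → |Z| = 1/|Y| = 23.2 Ω, ∠Z = −∠Y = 35.4°
I = V/|Z| = 1.48 A
P = VI cos φ = 34.5 × 1.48 × cos(35.4°) = 41.8 W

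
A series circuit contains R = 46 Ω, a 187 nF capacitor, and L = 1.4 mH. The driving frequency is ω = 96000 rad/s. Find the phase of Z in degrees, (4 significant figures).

X_L = ωL = 134.4 Ω
X_C = 1/(ωC) = 55.70 Ω
Net reactance X = X_L − X_C = 78.70 Ω
Z = 46.00 + j78.70 Ω
|Z| = √(46.00² + 78.70²) = 91.15 Ω
∠Z = arctan(78.70/46.00) = 59.69°

59.69°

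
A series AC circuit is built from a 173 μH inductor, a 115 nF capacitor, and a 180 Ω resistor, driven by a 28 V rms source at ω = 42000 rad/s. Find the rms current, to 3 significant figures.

X_L = ωL = 7.27 Ω
X_C = 1/(ωC) = 207 Ω
Net reactance X = X_L − X_C = -200 Ω
Z = 180 − j200 Ω
|Z| = √(180² + 200²) = 269 Ω
I = V/|Z| = 28/269 = 104 mA

104 mA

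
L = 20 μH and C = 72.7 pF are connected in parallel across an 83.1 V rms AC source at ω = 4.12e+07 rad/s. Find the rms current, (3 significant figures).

148 mA

X_L = ωL = 824 Ω
X_C = 1/(ωC) = 334 Ω
Parallel: admittances add. Y = 1/(jωL) + jωC
Y = (0 + j0.00178) S
|Y| = 0.00178 S → |Z| = 1/|Y| = 561 Ω, ∠Z = −∠Y = -90.0°
I = V/|Z| = 83.1/561 = 148 mA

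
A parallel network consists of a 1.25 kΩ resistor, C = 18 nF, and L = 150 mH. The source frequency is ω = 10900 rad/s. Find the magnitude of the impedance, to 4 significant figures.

1109 Ω

X_L = ωL = 1635 Ω
X_C = 1/(ωC) = 5097 Ω
Parallel: admittances add. Y = 1/R + 1/(jωL) + jωC
Y = (0.0008000 − j0.0004154) S
|Y| = 0.0009014 S → |Z| = 1/|Y| = 1109 Ω, ∠Z = −∠Y = 27.44°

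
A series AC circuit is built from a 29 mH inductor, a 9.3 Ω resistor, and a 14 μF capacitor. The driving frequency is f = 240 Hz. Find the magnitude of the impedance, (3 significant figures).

ω = 2πf = 1508 rad/s
X_L = ωL = 43.7 Ω
X_C = 1/(ωC) = 47.4 Ω
Net reactance X = X_L − X_C = -3.64 Ω
Z = 9.30 − j3.64 Ω
|Z| = √(9.30² + 3.64²) = 9.99 Ω

9.99 Ω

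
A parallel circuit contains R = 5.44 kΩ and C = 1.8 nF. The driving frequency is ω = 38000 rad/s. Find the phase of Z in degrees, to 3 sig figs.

-20.4°

X_C = 1/(ωC) = 14600 Ω
Parallel: admittances add. Y = 1/R + jωC
Y = (0.000184 + j6.84e-05) S
|Y| = 0.000196 S → |Z| = 1/|Y| = 5100 Ω, ∠Z = −∠Y = -20.4°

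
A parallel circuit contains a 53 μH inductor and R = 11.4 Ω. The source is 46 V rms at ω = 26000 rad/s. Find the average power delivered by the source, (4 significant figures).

185.6 W

X_L = ωL = 1.378 Ω
Parallel: admittances add. Y = 1/R + 1/(jωL)
Y = (0.08772 − j0.7257) S
|Y| = 0.7310 S → |Z| = 1/|Y| = 1.368 Ω, ∠Z = −∠Y = 83.11°
I = V/|Z| = 33.62 A
P = VI cos φ = 46 × 33.62 × cos(83.11°) = 185.6 W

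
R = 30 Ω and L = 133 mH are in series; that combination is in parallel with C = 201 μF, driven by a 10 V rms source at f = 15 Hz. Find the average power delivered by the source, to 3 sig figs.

2.84 W

ω = 2πf = 94.25 rad/s
X_L = ωL = 12.5 Ω
X_C = 1/(ωC) = 52.8 Ω
Branch 1 (R+jX_L): Z₁ = 30.0 + j12.5 Ω, |Z₁| = 32.5 Ω
Branch 2 (−jX_C): Z₂ = −j52.8 Ω
Parallel: Z = Z₁Z₂/(Z₁+Z₂), |Z| = 34.2 Ω, ∠Z = -14.0°
I = V/|Z| = 293 mA
P = VI cos φ = 10 × 0.293 × cos(-14.0°) = 2.84 W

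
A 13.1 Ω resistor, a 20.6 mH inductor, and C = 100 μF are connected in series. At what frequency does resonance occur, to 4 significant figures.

ω₀ = 1/√(LC) = 1/√(0.0206 × 0.0001) = 696.7 rad/s
f₀ = ω₀/(2π) = 110.9 Hz

110.9 Hz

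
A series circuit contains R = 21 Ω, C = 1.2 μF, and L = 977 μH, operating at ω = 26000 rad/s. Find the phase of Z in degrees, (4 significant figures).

-17.57°

X_L = ωL = 25.40 Ω
X_C = 1/(ωC) = 32.05 Ω
Net reactance X = X_L − X_C = -6.649 Ω
Z = 21.00 − j6.649 Ω
|Z| = √(21.00² + 6.649²) = 22.03 Ω
∠Z = arctan(-6.649/21.00) = -17.57°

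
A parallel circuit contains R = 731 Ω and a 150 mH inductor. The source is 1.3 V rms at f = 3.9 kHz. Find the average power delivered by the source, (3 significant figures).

2.31 mW

ω = 2πf = 24500 rad/s
X_L = ωL = 3680 Ω
Parallel: admittances add. Y = 1/R + 1/(jωL)
Y = (0.00137 − j0.000272) S
|Y| = 0.00139 S → |Z| = 1/|Y| = 717 Ω, ∠Z = −∠Y = 11.2°
I = V/|Z| = 1.81 mA
P = VI cos φ = 1.3 × 0.00181 × cos(11.2°) = 2.31 mW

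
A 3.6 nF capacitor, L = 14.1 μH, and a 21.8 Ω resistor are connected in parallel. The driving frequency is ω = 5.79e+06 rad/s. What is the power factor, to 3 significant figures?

X_L = ωL = 81.6 Ω
X_C = 1/(ωC) = 48.0 Ω
Parallel: admittances add. Y = 1/R + 1/(jωL) + jωC
Y = (0.0459 + j0.00859) S
|Y| = 0.0467 S → |Z| = 1/|Y| = 21.4 Ω, ∠Z = −∠Y = -10.6°
cos φ = cos(-10.6°) = 0.983

0.983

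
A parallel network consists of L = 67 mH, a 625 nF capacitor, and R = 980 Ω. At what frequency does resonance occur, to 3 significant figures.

ω₀ = 1/√(LC) = 1/√(0.067 × 6.25e-07) = 4887 rad/s
f₀ = ω₀/(2π) = 778 Hz

778 Hz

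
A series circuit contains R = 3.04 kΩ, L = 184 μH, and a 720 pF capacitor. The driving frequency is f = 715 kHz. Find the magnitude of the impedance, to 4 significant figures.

3084 Ω

ω = 2πf = 4.492e+06 rad/s
X_L = ωL = 826.6 Ω
X_C = 1/(ωC) = 309.2 Ω
Net reactance X = X_L − X_C = 517.5 Ω
Z = 3040 + j517.5 Ω
|Z| = √(3040² + 517.5²) = 3084 Ω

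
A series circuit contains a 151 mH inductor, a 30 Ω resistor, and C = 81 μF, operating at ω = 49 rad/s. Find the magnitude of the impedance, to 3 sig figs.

X_L = ωL = 7.40 Ω
X_C = 1/(ωC) = 252 Ω
Net reactance X = X_L − X_C = -245 Ω
Z = 30.0 − j245 Ω
|Z| = √(30.0² + 245²) = 246 Ω

246 Ω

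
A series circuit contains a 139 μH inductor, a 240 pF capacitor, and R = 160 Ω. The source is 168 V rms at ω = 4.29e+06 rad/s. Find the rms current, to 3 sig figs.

412 mA

X_L = ωL = 596 Ω
X_C = 1/(ωC) = 971 Ω
Net reactance X = X_L − X_C = -375 Ω
Z = 160 − j375 Ω
|Z| = √(160² + 375²) = 408 Ω
I = V/|Z| = 168/408 = 412 mA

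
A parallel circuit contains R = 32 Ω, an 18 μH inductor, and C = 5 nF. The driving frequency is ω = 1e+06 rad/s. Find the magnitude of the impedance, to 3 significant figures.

16.8 Ω

X_L = ωL = 18.0 Ω
X_C = 1/(ωC) = 200 Ω
Parallel: admittances add. Y = 1/R + 1/(jωL) + jωC
Y = (0.0312 − j0.0506) S
|Y| = 0.0594 S → |Z| = 1/|Y| = 16.8 Ω, ∠Z = −∠Y = 58.3°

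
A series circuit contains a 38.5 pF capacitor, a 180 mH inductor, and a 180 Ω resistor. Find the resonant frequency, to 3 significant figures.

60.5 kHz

ω₀ = 1/√(LC) = 1/√(0.18 × 3.85e-11) = 379900 rad/s
f₀ = ω₀/(2π) = 60.5 kHz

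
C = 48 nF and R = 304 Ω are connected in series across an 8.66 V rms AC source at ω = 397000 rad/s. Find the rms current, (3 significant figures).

X_C = 1/(ωC) = 52.5 Ω
Z = 304 − j52.5 Ω
|Z| = √(304² + 52.5²) = 308 Ω
I = V/|Z| = 8.66/308 = 28.1 mA

28.1 mA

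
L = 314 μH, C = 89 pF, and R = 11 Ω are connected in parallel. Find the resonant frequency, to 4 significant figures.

952.1 kHz

ω₀ = 1/√(LC) = 1/√(0.000314 × 8.9e-11) = 5.982e+06 rad/s
f₀ = ω₀/(2π) = 952.1 kHz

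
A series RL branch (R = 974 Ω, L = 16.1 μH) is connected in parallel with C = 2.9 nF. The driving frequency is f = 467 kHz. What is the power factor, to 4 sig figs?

0.1202

ω = 2πf = 2.934e+06 rad/s
X_L = ωL = 47.24 Ω
X_C = 1/(ωC) = 117.5 Ω
Branch 1 (R+jX_L): Z₁ = 974.0 + j47.24 Ω, |Z₁| = 975.1 Ω
Branch 2 (−jX_C): Z₂ = −j117.5 Ω
Parallel: Z = Z₁Z₂/(Z₁+Z₂), |Z| = 117.4 Ω, ∠Z = -83.10°
cos φ = cos(-83.10°) = 0.1202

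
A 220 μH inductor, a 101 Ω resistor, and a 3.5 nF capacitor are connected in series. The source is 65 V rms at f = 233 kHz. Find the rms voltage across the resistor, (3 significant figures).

40.5 V

ω = 2πf = 1.464e+06 rad/s
X_L = ωL = 322 Ω
X_C = 1/(ωC) = 195 Ω
Net reactance X = X_L − X_C = 127 Ω
Z = 101 + j127 Ω
|Z| = √(101² + 127²) = 162 Ω
I = V/|Z| = 401 mA
V_R = I·|Z_R| = 0.401 × 101 = 40.5 V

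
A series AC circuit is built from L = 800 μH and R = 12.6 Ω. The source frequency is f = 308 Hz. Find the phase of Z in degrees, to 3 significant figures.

ω = 2πf = 1935 rad/s
X_L = ωL = 1.55 Ω
Z = 12.6 + j1.55 Ω
|Z| = √(12.6² + 1.55²) = 12.7 Ω
∠Z = arctan(1.55/12.6) = 7.00°

7.00°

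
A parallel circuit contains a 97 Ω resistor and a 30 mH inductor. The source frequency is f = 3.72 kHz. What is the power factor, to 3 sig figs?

0.991

ω = 2πf = 23370 rad/s
X_L = ωL = 701 Ω
Parallel: admittances add. Y = 1/R + 1/(jωL)
Y = (0.0103 − j0.00143) S
|Y| = 0.0104 S → |Z| = 1/|Y| = 96.1 Ω, ∠Z = −∠Y = 7.88°
cos φ = cos(7.88°) = 0.991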